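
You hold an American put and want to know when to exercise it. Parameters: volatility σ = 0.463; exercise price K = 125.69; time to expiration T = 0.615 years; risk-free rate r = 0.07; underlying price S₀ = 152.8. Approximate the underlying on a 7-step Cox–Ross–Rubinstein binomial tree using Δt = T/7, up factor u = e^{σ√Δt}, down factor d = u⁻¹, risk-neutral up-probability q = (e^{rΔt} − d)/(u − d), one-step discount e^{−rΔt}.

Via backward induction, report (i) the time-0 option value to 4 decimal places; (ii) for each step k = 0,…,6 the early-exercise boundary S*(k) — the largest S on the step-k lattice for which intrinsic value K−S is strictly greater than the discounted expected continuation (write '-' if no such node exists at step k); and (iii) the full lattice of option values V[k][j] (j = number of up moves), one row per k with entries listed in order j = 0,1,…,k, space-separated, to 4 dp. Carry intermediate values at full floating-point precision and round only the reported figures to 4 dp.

Δt=0.08786  u=1.14710  d=0.87176  q=0.48815  discount=0.99387
step 7 (expiry): payoffs max(K−S,0) = 67.2223 48.7560 24.4574 0.0000 0.0000 0.0000 0.0000 0.0000
step 6: (k=6,j=0): S=67.0683, (K−S)⁺=58.6217, hold=57.8511 ⇒ V=58.6217 exercise | (k=6,j=1): S=88.2509, (K−S)⁺=37.4391, hold=36.6685 ⇒ V=37.4391 exercise | (k=6,j=2): S=116.1238, (K−S)⁺=9.5662, hold=12.4418 ⇒ V=12.4418 continue | (k=6,j=3): S=152.8000, (K−S)⁺=0.0000, hold=0.0000 ⇒ V=0.0000 continue | (k=6,j=4): S=201.0599, (K−S)⁺=0.0000, hold=0.0000 ⇒ V=0.0000 continue | (k=6,j=5): S=264.5620, (K−S)⁺=0.0000, hold=0.0000 ⇒ V=0.0000 continue | (k=6,j=6): S=348.1205, (K−S)⁺=0.0000, hold=0.0000 ⇒ V=0.0000 continue  boundary S*=88.2509
step 5: (k=5,j=0): S=76.9340, (K−S)⁺=48.7560, hold=47.9854 ⇒ V=48.7560 exercise | (k=5,j=1): S=101.2326, (K−S)⁺=24.4574, hold=25.0819 ⇒ V=25.0819 continue | (k=5,j=2): S=133.2055, (K−S)⁺=0.0000, hold=6.3293 ⇒ V=6.3293 continue | (k=5,j=3): S=175.2768, (K−S)⁺=0.0000, hold=0.0000 ⇒ V=0.0000 continue | (k=5,j=4): S=230.6357, (K−S)⁺=0.0000, hold=0.0000 ⇒ V=0.0000 continue | (k=5,j=5): S=303.4789, (K−S)⁺=0.0000, hold=0.0000 ⇒ V=0.0000 continue  boundary S*=76.9340
step 4: (k=4,j=0): S=88.2509, (K−S)⁺=37.4391, hold=36.9714 ⇒ V=37.4391 exercise | (k=4,j=1): S=116.1238, (K−S)⁺=9.5662, hold=15.8302 ⇒ V=15.8302 continue | (k=4,j=2): S=152.8000, (K−S)⁺=0.0000, hold=3.2198 ⇒ V=3.2198 continue | (k=4,j=3): S=201.0599, (K−S)⁺=0.0000, hold=0.0000 ⇒ V=0.0000 continue | (k=4,j=4): S=264.5620, (K−S)⁺=0.0000, hold=0.0000 ⇒ V=0.0000 continue  boundary S*=88.2509
step 3: (k=3,j=0): S=101.2326, (K−S)⁺=24.4574, hold=26.7258 ⇒ V=26.7258 continue | (k=3,j=1): S=133.2055, (K−S)⁺=0.0000, hold=9.6151 ⇒ V=9.6151 continue | (k=3,j=2): S=175.2768, (K−S)⁺=0.0000, hold=1.6379 ⇒ V=1.6379 continue | (k=3,j=3): S=230.6357, (K−S)⁺=0.0000, hold=0.0000 ⇒ V=0.0000 continue  boundary S*=-
step 2: (k=2,j=0): S=116.1238, (K−S)⁺=9.5662, hold=18.2606 ⇒ V=18.2606 continue | (k=2,j=1): S=152.8000, (K−S)⁺=0.0000, hold=5.6860 ⇒ V=5.6860 continue | (k=2,j=2): S=201.0599, (K−S)⁺=0.0000, hold=0.8332 ⇒ V=0.8332 continue  boundary S*=-
step 1: (k=1,j=0): S=133.2055, (K−S)⁺=0.0000, hold=12.0480 ⇒ V=12.0480 continue | (k=1,j=1): S=175.2768, (K−S)⁺=0.0000, hold=3.2968 ⇒ V=3.2968 continue  boundary S*=-
step 0: (k=0,j=0): S=152.8000, (K−S)⁺=0.0000, hold=7.7284 ⇒ V=7.7284 continue  boundary S*=-

price = 7.7284
boundary = - - - - 88.2509 76.9340 88.2509
tree:
7.7284
12.0480 3.2968
18.2606 5.6860 0.8332
26.7258 9.6151 1.6379 0.0000
37.4391 15.8302 3.2198 0.0000 0.0000
48.7560 25.0819 6.3293 0.0000 0.0000 0.0000
58.6217 37.4391 12.4418 0.0000 0.0000 0.0000 0.0000
67.2223 48.7560 24.4574 0.0000 0.0000 0.0000 0.0000 0.0000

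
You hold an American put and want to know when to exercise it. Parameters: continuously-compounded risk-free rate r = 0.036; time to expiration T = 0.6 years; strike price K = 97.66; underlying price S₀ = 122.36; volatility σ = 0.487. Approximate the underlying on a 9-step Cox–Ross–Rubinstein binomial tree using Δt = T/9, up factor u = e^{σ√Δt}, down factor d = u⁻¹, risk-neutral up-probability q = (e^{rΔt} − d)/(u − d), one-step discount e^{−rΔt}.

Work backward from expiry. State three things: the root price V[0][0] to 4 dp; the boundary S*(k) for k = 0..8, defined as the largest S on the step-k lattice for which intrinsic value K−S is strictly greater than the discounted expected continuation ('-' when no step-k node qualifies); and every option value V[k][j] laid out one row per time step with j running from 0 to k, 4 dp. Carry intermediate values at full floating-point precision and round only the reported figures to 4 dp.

price = 6.5608
boundary = - - - - - - 57.5417 65.2518 73.9949
tree:
6.5608
9.5767 3.3019
13.6374 5.1928 1.2548
18.8690 7.9960 2.1593 0.2738
25.2491 12.0001 3.6658 0.5259 0.0000
32.5140 17.4467 6.1158 1.0101 0.0000 0.0000
40.1183 24.3776 9.9696 1.9403 0.0000 0.0000 0.0000
46.9173 32.4082 15.7350 3.7269 0.0000 0.0000 0.0000 0.0000
52.9130 40.1183 23.6651 7.1587 0.0000 0.0000 0.0000 0.0000 0.0000
58.2002 46.9173 32.4082 13.7505 0.0000 0.0000 0.0000 0.0000 0.0000 0.0000

Δt=0.06667  u=1.13399  d=0.88184  q=0.47814  discount=0.99760
step 9 (expiry): payoffs max(K−S,0) = 58.2002 46.9173 32.4082 13.7505 0.0000 0.0000 0.0000 0.0000 0.0000 0.0000
step 8: (k=8,j=0): S=44.7470, (K−S)⁺=52.9130, hold=52.6789 ⇒ V=52.9130 exercise | (k=8,j=1): S=57.5417, (K−S)⁺=40.1183, hold=39.8842 ⇒ V=40.1183 exercise | (k=8,j=2): S=73.9949, (K−S)⁺=23.6651, hold=23.4310 ⇒ V=23.6651 exercise | (k=8,j=3): S=95.1526, (K−S)⁺=2.5074, hold=7.1587 ⇒ V=7.1587 continue | (k=8,j=4): S=122.3600, (K−S)⁺=0.0000, hold=0.0000 ⇒ V=0.0000 continue | (k=8,j=5): S=157.3469, (K−S)⁺=0.0000, hold=0.0000 ⇒ V=0.0000 continue | (k=8,j=6): S=202.3379, (K−S)⁺=0.0000, hold=0.0000 ⇒ V=0.0000 continue | (k=8,j=7): S=260.1933, (K−S)⁺=0.0000, hold=0.0000 ⇒ V=0.0000 continue | (k=8,j=8): S=334.5915, (K−S)⁺=0.0000, hold=0.0000 ⇒ V=0.0000 continue  boundary S*=73.9949
step 7: (k=7,j=0): S=50.7427, (K−S)⁺=46.9173, hold=46.6832 ⇒ V=46.9173 exercise | (k=7,j=1): S=65.2518, (K−S)⁺=32.4082, hold=32.1741 ⇒ V=32.4082 exercise | (k=7,j=2): S=83.9095, (K−S)⁺=13.7505, hold=15.7350 ⇒ V=15.7350 continue | (k=7,j=3): S=107.9021, (K−S)⁺=0.0000, hold=3.7269 ⇒ V=3.7269 continue | (k=7,j=4): S=138.7551, (K−S)⁺=0.0000, hold=0.0000 ⇒ V=0.0000 continue | (k=7,j=5): S=178.4300, (K−S)⁺=0.0000, hold=0.0000 ⇒ V=0.0000 continue | (k=7,j=6): S=229.4492, (K−S)⁺=0.0000, hold=0.0000 ⇒ V=0.0000 continue | (k=7,j=7): S=295.0567, (K−S)⁺=0.0000, hold=0.0000 ⇒ V=0.0000 continue  boundary S*=65.2518
step 6: (k=6,j=0): S=57.5417, (K−S)⁺=40.1183, hold=39.8842 ⇒ V=40.1183 exercise | (k=6,j=1): S=73.9949, (K−S)⁺=23.6651, hold=24.3776 ⇒ V=24.3776 continue | (k=6,j=2): S=95.1526, (K−S)⁺=2.5074, hold=9.9696 ⇒ V=9.9696 continue | (k=6,j=3): S=122.3600, (K−S)⁺=0.0000, hold=1.9403 ⇒ V=1.9403 continue | (k=6,j=4): S=157.3469, (K−S)⁺=0.0000, hold=0.0000 ⇒ V=0.0000 continue | (k=6,j=5): S=202.3379, (K−S)⁺=0.0000, hold=0.0000 ⇒ V=0.0000 continue | (k=6,j=6): S=260.1933, (K−S)⁺=0.0000, hold=0.0000 ⇒ V=0.0000 continue  boundary S*=57.5417
step 5: (k=5,j=0): S=65.2518, (K−S)⁺=32.4082, hold=32.5140 ⇒ V=32.5140 continue | (k=5,j=1): S=83.9095, (K−S)⁺=13.7505, hold=17.4467 ⇒ V=17.4467 continue | (k=5,j=2): S=107.9021, (K−S)⁺=0.0000, hold=6.1158 ⇒ V=6.1158 continue | (k=5,j=3): S=138.7551, (K−S)⁺=0.0000, hold=1.0101 ⇒ V=1.0101 continue | (k=5,j=4): S=178.4300, (K−S)⁺=0.0000, hold=0.0000 ⇒ V=0.0000 continue | (k=5,j=5): S=229.4492, (K−S)⁺=0.0000, hold=0.0000 ⇒ V=0.0000 continue  boundary S*=-
step 4: (k=4,j=0): S=73.9949, (K−S)⁺=23.6651, hold=25.2491 ⇒ V=25.2491 continue | (k=4,j=1): S=95.1526, (K−S)⁺=2.5074, hold=12.0001 ⇒ V=12.0001 continue | (k=4,j=2): S=122.3600, (K−S)⁺=0.0000, hold=3.6658 ⇒ V=3.6658 continue | (k=4,j=3): S=157.3469, (K−S)⁺=0.0000, hold=0.5259 ⇒ V=0.5259 continue | (k=4,j=4): S=202.3379, (K−S)⁺=0.0000, hold=0.0000 ⇒ V=0.0000 continue  boundary S*=-
step 3: (k=3,j=0): S=83.9095, (K−S)⁺=13.7505, hold=18.8690 ⇒ V=18.8690 continue | (k=3,j=1): S=107.9021, (K−S)⁺=0.0000, hold=7.9960 ⇒ V=7.9960 continue | (k=3,j=2): S=138.7551, (K−S)⁺=0.0000, hold=2.1593 ⇒ V=2.1593 continue | (k=3,j=3): S=178.4300, (K−S)⁺=0.0000, hold=0.2738 ⇒ V=0.2738 continue  boundary S*=-
step 2: (k=2,j=0): S=95.1526, (K−S)⁺=2.5074, hold=13.6374 ⇒ V=13.6374 continue | (k=2,j=1): S=122.3600, (K−S)⁺=0.0000, hold=5.1928 ⇒ V=5.1928 continue | (k=2,j=2): S=157.3469, (K−S)⁺=0.0000, hold=1.2548 ⇒ V=1.2548 continue  boundary S*=-
step 1: (k=1,j=0): S=107.9021, (K−S)⁺=0.0000, hold=9.5767 ⇒ V=9.5767 continue | (k=1,j=1): S=138.7551, (K−S)⁺=0.0000, hold=3.3019 ⇒ V=3.3019 continue  boundary S*=-
step 0: (k=0,j=0): S=122.3600, (K−S)⁺=0.0000, hold=6.5608 ⇒ V=6.5608 continue  boundary S*=-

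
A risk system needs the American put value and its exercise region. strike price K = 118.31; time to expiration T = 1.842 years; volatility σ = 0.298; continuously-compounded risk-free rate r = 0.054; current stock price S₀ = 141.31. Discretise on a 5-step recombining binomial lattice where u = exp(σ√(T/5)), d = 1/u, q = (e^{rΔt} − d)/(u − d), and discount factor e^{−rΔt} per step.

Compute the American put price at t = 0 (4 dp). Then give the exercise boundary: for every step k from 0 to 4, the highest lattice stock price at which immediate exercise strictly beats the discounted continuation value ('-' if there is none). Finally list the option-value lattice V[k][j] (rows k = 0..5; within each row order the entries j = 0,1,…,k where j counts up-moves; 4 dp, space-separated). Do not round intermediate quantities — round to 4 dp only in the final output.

Δt=0.36840  u=1.19826  d=0.83454  q=0.51015  discount=0.98030
step 5 (expiry): payoffs max(K−S,0) = 61.1082 36.1775 0.3811 0.0000 0.0000 0.0000
step 4: (k=4,j=0): S=68.5429, (K−S)⁺=49.7671, hold=47.4367 ⇒ V=49.7671 exercise | (k=4,j=1): S=98.4165, (K−S)⁺=19.8935, hold=17.5632 ⇒ V=19.8935 exercise | (k=4,j=2): S=141.3100, (K−S)⁺=0.0000, hold=0.1830 ⇒ V=0.1830 continue | (k=4,j=3): S=202.8981, (K−S)⁺=0.0000, hold=0.0000 ⇒ V=0.0000 continue | (k=4,j=4): S=291.3286, (K−S)⁺=0.0000, hold=0.0000 ⇒ V=0.0000 continue  boundary S*=98.4165
step 3: (k=3,j=0): S=82.1325, (K−S)⁺=36.1775, hold=33.8471 ⇒ V=36.1775 exercise | (k=3,j=1): S=117.9289, (K−S)⁺=0.3811, hold=9.6445 ⇒ V=9.6445 continue | (k=3,j=2): S=169.3267, (K−S)⁺=0.0000, hold=0.0879 ⇒ V=0.0879 continue | (k=3,j=3): S=243.1255, (K−S)⁺=0.0000, hold=0.0000 ⇒ V=0.0000 continue  boundary S*=82.1325
step 2: (k=2,j=0): S=98.4165, (K−S)⁺=19.8935, hold=22.1958 ⇒ V=22.1958 continue | (k=2,j=1): S=141.3100, (K−S)⁺=0.0000, hold=4.6753 ⇒ V=4.6753 continue | (k=2,j=2): S=202.8981, (K−S)⁺=0.0000, hold=0.0422 ⇒ V=0.0422 continue  boundary S*=-
step 1: (k=1,j=0): S=117.9289, (K−S)⁺=0.3811, hold=12.9966 ⇒ V=12.9966 continue | (k=1,j=1): S=169.3267, (K−S)⁺=0.0000, hold=2.2662 ⇒ V=2.2662 continue  boundary S*=-
step 0: (k=0,j=0): S=141.3100, (K−S)⁺=0.0000, hold=7.3744 ⇒ V=7.3744 continue  boundary S*=-

price = 7.3744
boundary = - - - 82.1325 98.4165
tree:
7.3744
12.9966 2.2662
22.1958 4.6753 0.0422
36.1775 9.6445 0.0879 0.0000
49.7671 19.8935 0.1830 0.0000 0.0000
61.1082 36.1775 0.3811 0.0000 0.0000 0.0000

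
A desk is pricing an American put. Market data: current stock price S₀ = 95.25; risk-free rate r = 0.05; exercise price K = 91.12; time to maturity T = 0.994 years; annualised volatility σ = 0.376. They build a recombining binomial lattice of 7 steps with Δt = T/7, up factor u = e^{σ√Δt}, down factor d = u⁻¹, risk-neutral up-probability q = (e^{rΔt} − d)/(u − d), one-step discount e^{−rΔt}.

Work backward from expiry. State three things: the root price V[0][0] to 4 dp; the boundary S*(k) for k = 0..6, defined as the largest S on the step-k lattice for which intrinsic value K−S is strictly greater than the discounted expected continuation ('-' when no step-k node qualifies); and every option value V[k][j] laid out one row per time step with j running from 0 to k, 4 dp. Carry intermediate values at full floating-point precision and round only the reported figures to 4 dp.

price = 10.4617
boundary = - - - 62.2677 54.0416 62.2677 71.7458
tree:
10.4617
15.1744 5.7028
21.3214 8.9896 2.3607
28.8523 13.7839 4.1244 0.5572
37.0784 20.4051 7.0846 1.0997 0.0000
44.2177 28.8523 11.8994 2.1703 0.0000 0.0000
50.4139 37.0784 19.3742 4.2832 0.0000 0.0000 0.0000
55.7915 44.2177 28.8523 8.4533 0.0000 0.0000 0.0000 0.0000

Δt=0.14200  u=1.15222  d=0.86789  q=0.48970  discount=0.99293
step 7 (expiry): payoffs max(K−S,0) = 55.7915 44.2177 28.8523 8.4533 0.0000 0.0000 0.0000 0.0000
step 6: (k=6,j=0): S=40.7061, (K−S)⁺=50.4139, hold=49.7692 ⇒ V=50.4139 exercise | (k=6,j=1): S=54.0416, (K−S)⁺=37.0784, hold=36.4337 ⇒ V=37.0784 exercise | (k=6,j=2): S=71.7458, (K−S)⁺=19.3742, hold=18.7295 ⇒ V=19.3742 exercise | (k=6,j=3): S=95.2500, (K−S)⁺=0.0000, hold=4.2832 ⇒ V=4.2832 continue | (k=6,j=4): S=126.4542, (K−S)⁺=0.0000, hold=0.0000 ⇒ V=0.0000 continue | (k=6,j=5): S=167.8810, (K−S)⁺=0.0000, hold=0.0000 ⇒ V=0.0000 continue | (k=6,j=6): S=222.8794, (K−S)⁺=0.0000, hold=0.0000 ⇒ V=0.0000 continue  boundary S*=71.7458
step 5: (k=5,j=0): S=46.9023, (K−S)⁺=44.2177, hold=43.5730 ⇒ V=44.2177 exercise | (k=5,j=1): S=62.2677, (K−S)⁺=28.8523, hold=28.2077 ⇒ V=28.8523 exercise | (k=5,j=2): S=82.6667, (K−S)⁺=8.4533, hold=11.8994 ⇒ V=11.8994 continue | (k=5,j=3): S=109.7486, (K−S)⁺=0.0000, hold=2.1703 ⇒ V=2.1703 continue | (k=5,j=4): S=145.7027, (K−S)⁺=0.0000, hold=0.0000 ⇒ V=0.0000 continue | (k=5,j=5): S=193.4353, (K−S)⁺=0.0000, hold=0.0000 ⇒ V=0.0000 continue  boundary S*=62.2677
step 4: (k=4,j=0): S=54.0416, (K−S)⁺=37.0784, hold=36.4337 ⇒ V=37.0784 exercise | (k=4,j=1): S=71.7458, (K−S)⁺=19.3742, hold=20.4051 ⇒ V=20.4051 continue | (k=4,j=2): S=95.2500, (K−S)⁺=0.0000, hold=7.0846 ⇒ V=7.0846 continue | (k=4,j=3): S=126.4542, (K−S)⁺=0.0000, hold=1.0997 ⇒ V=1.0997 continue | (k=4,j=4): S=167.8810, (K−S)⁺=0.0000, hold=0.0000 ⇒ V=0.0000 continue  boundary S*=54.0416
step 3: (k=3,j=0): S=62.2677, (K−S)⁺=28.8523, hold=28.7090 ⇒ V=28.8523 exercise | (k=3,j=1): S=82.6667, (K−S)⁺=8.4533, hold=13.7839 ⇒ V=13.7839 continue | (k=3,j=2): S=109.7486, (K−S)⁺=0.0000, hold=4.1244 ⇒ V=4.1244 continue | (k=3,j=3): S=145.7027, (K−S)⁺=0.0000, hold=0.5572 ⇒ V=0.5572 continue  boundary S*=62.2677
step 2: (k=2,j=0): S=71.7458, (K−S)⁺=19.3742, hold=21.3214 ⇒ V=21.3214 continue | (k=2,j=1): S=95.2500, (K−S)⁺=0.0000, hold=8.9896 ⇒ V=8.9896 continue | (k=2,j=2): S=126.4542, (K−S)⁺=0.0000, hold=2.3607 ⇒ V=2.3607 continue  boundary S*=-
step 1: (k=1,j=0): S=82.6667, (K−S)⁺=8.4533, hold=15.1744 ⇒ V=15.1744 continue | (k=1,j=1): S=109.7486, (K−S)⁺=0.0000, hold=5.7028 ⇒ V=5.7028 continue  boundary S*=-
step 0: (k=0,j=0): S=95.2500, (K−S)⁺=0.0000, hold=10.4617 ⇒ V=10.4617 continue  boundary S*=-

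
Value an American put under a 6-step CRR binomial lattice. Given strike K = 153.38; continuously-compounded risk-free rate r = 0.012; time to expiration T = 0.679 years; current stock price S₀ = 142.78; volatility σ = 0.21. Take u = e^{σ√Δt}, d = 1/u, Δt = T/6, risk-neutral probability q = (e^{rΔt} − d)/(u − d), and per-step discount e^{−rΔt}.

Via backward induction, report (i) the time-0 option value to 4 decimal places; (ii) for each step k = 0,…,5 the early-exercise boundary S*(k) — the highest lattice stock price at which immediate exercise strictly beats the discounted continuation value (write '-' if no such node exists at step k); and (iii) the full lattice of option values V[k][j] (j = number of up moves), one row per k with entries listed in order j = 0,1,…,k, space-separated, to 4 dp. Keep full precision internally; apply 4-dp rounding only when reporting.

price = 16.0951
boundary = - - - 115.5116 123.9671 133.0414
tree:
16.0951
22.2719 9.7608
29.6724 14.6910 4.6965
37.8684 21.2904 7.9163 1.3843
45.7470 29.4129 12.9610 2.7285 0.0000
53.0884 37.8684 20.3386 5.3780 0.0000 0.0000
59.9289 45.7470 29.4129 10.6000 0.0000 0.0000 0.0000

Δt=0.11317  u=1.07320  d=0.93179  q=0.49196  discount=0.99864
step 6 (expiry): payoffs max(K−S,0) = 59.9289 45.7470 29.4129 10.6000 0.0000 0.0000 0.0000
step 5: (k=5,j=0): S=100.2916, (K−S)⁺=53.0884, hold=52.8802 ⇒ V=53.0884 exercise | (k=5,j=1): S=115.5116, (K−S)⁺=37.8684, hold=37.6602 ⇒ V=37.8684 exercise | (k=5,j=2): S=133.0414, (K−S)⁺=20.3386, hold=20.1304 ⇒ V=20.3386 exercise | (k=5,j=3): S=153.2314, (K−S)⁺=0.1486, hold=5.3780 ⇒ V=5.3780 continue | (k=5,j=4): S=176.4855, (K−S)⁺=0.0000, hold=0.0000 ⇒ V=0.0000 continue | (k=5,j=5): S=203.2685, (K−S)⁺=0.0000, hold=0.0000 ⇒ V=0.0000 continue  boundary S*=133.0414
step 4: (k=4,j=0): S=107.6330, (K−S)⁺=45.7470, hold=45.5389 ⇒ V=45.7470 exercise | (k=4,j=1): S=123.9671, (K−S)⁺=29.4129, hold=29.2048 ⇒ V=29.4129 exercise | (k=4,j=2): S=142.7800, (K−S)⁺=10.6000, hold=12.9610 ⇒ V=12.9610 continue | (k=4,j=3): S=164.4479, (K−S)⁺=0.0000, hold=2.7285 ⇒ V=2.7285 continue | (k=4,j=4): S=189.4042, (K−S)⁺=0.0000, hold=0.0000 ⇒ V=0.0000 continue  boundary S*=123.9671
step 3: (k=3,j=0): S=115.5116, (K−S)⁺=37.8684, hold=37.6602 ⇒ V=37.8684 exercise | (k=3,j=1): S=133.0414, (K−S)⁺=20.3386, hold=21.2904 ⇒ V=21.2904 continue | (k=3,j=2): S=153.2314, (K−S)⁺=0.1486, hold=7.9163 ⇒ V=7.9163 continue | (k=3,j=3): S=176.4855, (K−S)⁺=0.0000, hold=1.3843 ⇒ V=1.3843 continue  boundary S*=115.5116
step 2: (k=2,j=0): S=123.9671, (K−S)⁺=29.4129, hold=29.6724 ⇒ V=29.6724 continue | (k=2,j=1): S=142.7800, (K−S)⁺=10.6000, hold=14.6910 ⇒ V=14.6910 continue | (k=2,j=2): S=164.4479, (K−S)⁺=0.0000, hold=4.6965 ⇒ V=4.6965 continue  boundary S*=-
step 1: (k=1,j=0): S=133.0414, (K−S)⁺=20.3386, hold=22.2719 ⇒ V=22.2719 continue | (k=1,j=1): S=153.2314, (K−S)⁺=0.1486, hold=9.7608 ⇒ V=9.7608 continue  boundary S*=-
step 0: (k=0,j=0): S=142.7800, (K−S)⁺=10.6000, hold=16.0951 ⇒ V=16.0951 continue  boundary S*=-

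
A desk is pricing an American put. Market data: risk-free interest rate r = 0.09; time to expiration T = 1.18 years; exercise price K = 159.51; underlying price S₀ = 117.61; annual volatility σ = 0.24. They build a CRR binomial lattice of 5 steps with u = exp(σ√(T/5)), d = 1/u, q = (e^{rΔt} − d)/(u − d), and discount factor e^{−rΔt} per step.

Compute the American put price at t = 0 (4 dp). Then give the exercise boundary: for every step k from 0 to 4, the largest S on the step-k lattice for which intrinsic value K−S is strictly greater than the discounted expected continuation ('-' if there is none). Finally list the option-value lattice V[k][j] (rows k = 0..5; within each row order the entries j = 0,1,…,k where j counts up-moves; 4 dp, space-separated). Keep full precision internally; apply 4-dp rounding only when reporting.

price = 41.9000
boundary = 117.6100 132.1537 117.6100 132.1537 117.6100
tree:
41.9000
54.8431 27.3563
66.3619 41.9000 14.4722
76.6130 54.8431 27.3563 5.0129
85.7359 66.3619 41.9000 11.7105 0.0000
93.8548 76.6130 54.8431 27.3563 0.0000 0.0000

params: Δt=0.23600 u=1.12366 d=0.88995 q=0.56274 e^(-rΔt)=0.97898
t_5 payoffs: 93.8548 76.6130 54.8431 27.3563 0.0000 0.0000
t_4: node(4,0) S=73.7741 payoff=85.7359 vs cont=82.3836 → 85.7359 [stop]  node(4,1) S=93.1481 payoff=66.3619 vs cont=63.0096 → 66.3619 [stop]  node(4,2) S=117.6100 payoff=41.9000 vs cont=38.5477 → 41.9000 [stop]  node(4,3) S=148.4959 payoff=11.0141 vs cont=11.7105 → 11.7105 [wait]  node(4,4) S=187.4928 payoff=0.0000 vs cont=0.0000 → 0.0000 [wait]  ⇒ S*(4)=117.6100
t_3: node(3,0) S=82.8970 payoff=76.6130 vs cont=73.2607 → 76.6130 [stop]  node(3,1) S=104.6669 payoff=54.8431 vs cont=51.4909 → 54.8431 [stop]  node(3,2) S=132.1537 payoff=27.3563 vs cont=24.3877 → 27.3563 [stop]  node(3,3) S=166.8590 payoff=0.0000 vs cont=5.0129 → 5.0129 [wait]  ⇒ S*(3)=132.1537
t_2: node(2,0) S=93.1481 payoff=66.3619 vs cont=63.0096 → 66.3619 [stop]  node(2,1) S=117.6100 payoff=41.9000 vs cont=38.5477 → 41.9000 [stop]  node(2,2) S=148.4959 payoff=11.0141 vs cont=14.4722 → 14.4722 [wait]  ⇒ S*(2)=117.6100
t_1: node(1,0) S=104.6669 payoff=54.8431 vs cont=51.4909 → 54.8431 [stop]  node(1,1) S=132.1537 payoff=27.3563 vs cont=25.9091 → 27.3563 [stop]  ⇒ S*(1)=132.1537
t_0: node(0,0) S=117.6100 payoff=41.9000 vs cont=38.5477 → 41.9000 [stop]  ⇒ S*(0)=117.6100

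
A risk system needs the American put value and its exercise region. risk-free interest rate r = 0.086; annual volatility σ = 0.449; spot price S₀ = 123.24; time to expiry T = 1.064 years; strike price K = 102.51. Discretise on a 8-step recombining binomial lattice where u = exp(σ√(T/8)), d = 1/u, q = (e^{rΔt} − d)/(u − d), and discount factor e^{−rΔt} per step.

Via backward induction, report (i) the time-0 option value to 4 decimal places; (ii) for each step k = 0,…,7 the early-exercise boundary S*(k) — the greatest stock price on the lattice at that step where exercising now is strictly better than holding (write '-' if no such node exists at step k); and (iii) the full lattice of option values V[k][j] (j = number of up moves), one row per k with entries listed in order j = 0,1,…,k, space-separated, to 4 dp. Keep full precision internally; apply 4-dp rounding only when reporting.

params: Δt=0.13300 u=1.17792 d=0.84896 q=0.49412 e^(-rΔt)=0.98863
t_8 payoffs: 69.2565 56.3712 38.4931 13.6874 0.0000 0.0000 0.0000 0.0000 0.0000
t_7: node(7,0) S=39.1699 payoff=63.3401 vs cont=62.1743 → 63.3401 [stop]  node(7,1) S=54.3476 payoff=48.1624 vs cont=46.9965 → 48.1624 [stop]  node(7,2) S=75.4065 payoff=27.1035 vs cont=25.9376 → 27.1035 [stop]  node(7,3) S=104.6255 payoff=0.0000 vs cont=6.8454 → 6.8454 [wait]  node(7,4) S=145.1663 payoff=0.0000 vs cont=0.0000 → 0.0000 [wait]  node(7,5) S=201.4162 payoff=0.0000 vs cont=0.0000 → 0.0000 [wait]  node(7,6) S=279.4620 payoff=0.0000 vs cont=0.0000 → 0.0000 [wait]  node(7,7) S=387.7495 payoff=0.0000 vs cont=0.0000 → 0.0000 [wait]  ⇒ S*(7)=75.4065
t_6: node(6,0) S=46.1388 payoff=56.3712 vs cont=55.2054 → 56.3712 [stop]  node(6,1) S=64.0169 payoff=38.4931 vs cont=37.3272 → 38.4931 [stop]  node(6,2) S=88.8226 payoff=13.6874 vs cont=16.8991 → 16.8991 [wait]  node(6,3) S=123.2400 payoff=0.0000 vs cont=3.4235 → 3.4235 [wait]  node(6,4) S=170.9937 payoff=0.0000 vs cont=0.0000 → 0.0000 [wait]  node(6,5) S=237.2513 payoff=0.0000 vs cont=0.0000 → 0.0000 [wait]  node(6,6) S=329.1827 payoff=0.0000 vs cont=0.0000 → 0.0000 [wait]  ⇒ S*(6)=64.0169
t_5: node(5,0) S=54.3476 payoff=48.1624 vs cont=46.9965 → 48.1624 [stop]  node(5,1) S=75.4065 payoff=27.1035 vs cont=27.5065 → 27.5065 [wait]  node(5,2) S=104.6255 payoff=0.0000 vs cont=10.1240 → 10.1240 [wait]  node(5,3) S=145.1663 payoff=0.0000 vs cont=1.7122 → 1.7122 [wait]  node(5,4) S=201.4162 payoff=0.0000 vs cont=0.0000 → 0.0000 [wait]  node(5,5) S=279.4620 payoff=0.0000 vs cont=0.0000 → 0.0000 [wait]  ⇒ S*(5)=54.3476
t_4: node(4,0) S=64.0169 payoff=38.4931 vs cont=37.5241 → 38.4931 [stop]  node(4,1) S=88.8226 payoff=13.6874 vs cont=18.7022 → 18.7022 [wait]  node(4,2) S=123.2400 payoff=0.0000 vs cont=5.8997 → 5.8997 [wait]  node(4,3) S=170.9937 payoff=0.0000 vs cont=0.8563 → 0.8563 [wait]  node(4,4) S=237.2513 payoff=0.0000 vs cont=0.0000 → 0.0000 [wait]  ⇒ S*(4)=64.0169
t_3: node(3,0) S=75.4065 payoff=27.1035 vs cont=28.3874 → 28.3874 [wait]  node(3,1) S=104.6255 payoff=0.0000 vs cont=12.2354 → 12.2354 [wait]  node(3,2) S=145.1663 payoff=0.0000 vs cont=3.3689 → 3.3689 [wait]  node(3,3) S=201.4162 payoff=0.0000 vs cont=0.4283 → 0.4283 [wait]  ⇒ S*(3)=-
t_2: node(2,0) S=88.8226 payoff=13.6874 vs cont=20.1742 → 20.1742 [wait]  node(2,1) S=123.2400 payoff=0.0000 vs cont=7.7649 → 7.7649 [wait]  node(2,2) S=170.9937 payoff=0.0000 vs cont=1.8940 → 1.8940 [wait]  ⇒ S*(2)=-
t_1: node(1,0) S=104.6255 payoff=0.0000 vs cont=13.8828 → 13.8828 [wait]  node(1,1) S=145.1663 payoff=0.0000 vs cont=4.8087 → 4.8087 [wait]  ⇒ S*(1)=-
t_0: node(0,0) S=123.2400 payoff=0.0000 vs cont=9.2921 → 9.2921 [wait]  ⇒ S*(0)=-

price = 9.2921
boundary = - - - - 64.0169 54.3476 64.0169 75.4065
tree:
9.2921
13.8828 4.8087
20.1742 7.7649 1.8940
28.3874 12.2354 3.3689 0.4283
38.4931 18.7022 5.8997 0.8563 0.0000
48.1624 27.5065 10.1240 1.7122 0.0000 0.0000
56.3712 38.4931 16.8991 3.4235 0.0000 0.0000 0.0000
63.3401 48.1624 27.1035 6.8454 0.0000 0.0000 0.0000 0.0000
69.2565 56.3712 38.4931 13.6874 0.0000 0.0000 0.0000 0.0000 0.0000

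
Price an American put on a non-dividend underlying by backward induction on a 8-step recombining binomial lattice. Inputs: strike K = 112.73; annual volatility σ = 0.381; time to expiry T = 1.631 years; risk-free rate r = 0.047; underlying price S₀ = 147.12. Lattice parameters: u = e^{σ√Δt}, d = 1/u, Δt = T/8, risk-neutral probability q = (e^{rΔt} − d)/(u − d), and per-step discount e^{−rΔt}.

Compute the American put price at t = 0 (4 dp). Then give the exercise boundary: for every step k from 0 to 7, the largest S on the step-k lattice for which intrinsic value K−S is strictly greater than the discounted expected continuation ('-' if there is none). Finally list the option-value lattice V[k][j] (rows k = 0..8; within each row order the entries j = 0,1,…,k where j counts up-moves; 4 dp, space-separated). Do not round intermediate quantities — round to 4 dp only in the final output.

price = 9.0832
boundary = - - - - 73.9304 62.2459 73.9304 87.8082
tree:
9.0832
13.6459 4.4176
19.9800 7.1894 1.5613
28.3661 11.4697 2.7860 0.2916
38.7996 17.8480 4.9231 0.5716 0.0000
50.4841 26.8932 8.5956 1.1204 0.0000 0.0000
60.3219 38.7996 14.7815 2.1962 0.0000 0.0000 0.0000
68.6048 50.4841 24.9218 4.3050 0.0000 0.0000 0.0000 0.0000
75.5787 60.3219 38.7996 8.4389 0.0000 0.0000 0.0000 0.0000 0.0000

params: Δt=0.20388 u=1.18771 d=0.84195 q=0.48494 e^(-rΔt)=0.99046
t_8 payoffs: 75.5787 60.3219 38.7996 8.4389 0.0000 0.0000 0.0000 0.0000 0.0000
t_7: node(7,0) S=44.1252 payoff=68.6048 vs cont=67.5298 → 68.6048 [stop]  node(7,1) S=62.2459 payoff=50.4841 vs cont=49.4090 → 50.4841 [stop]  node(7,2) S=87.8082 payoff=24.9218 vs cont=23.8467 → 24.9218 [stop]  node(7,3) S=123.8681 payoff=0.0000 vs cont=4.3050 → 4.3050 [wait]  node(7,4) S=174.7366 payoff=0.0000 vs cont=0.0000 → 0.0000 [wait]  node(7,5) S=246.4950 payoff=0.0000 vs cont=0.0000 → 0.0000 [wait]  node(7,6) S=347.7223 payoff=0.0000 vs cont=0.0000 → 0.0000 [wait]  node(7,7) S=490.5201 payoff=0.0000 vs cont=0.0000 → 0.0000 [wait]  ⇒ S*(7)=87.8082
t_6: node(6,0) S=52.4081 payoff=60.3219 vs cont=59.2468 → 60.3219 [stop]  node(6,1) S=73.9304 payoff=38.7996 vs cont=37.7246 → 38.7996 [stop]  node(6,2) S=104.2911 payoff=8.4389 vs cont=14.7815 → 14.7815 [wait]  node(6,3) S=147.1200 payoff=0.0000 vs cont=2.1962 → 2.1962 [wait]  node(6,4) S=207.5372 payoff=0.0000 vs cont=0.0000 → 0.0000 [wait]  node(6,5) S=292.7658 payoff=0.0000 vs cont=0.0000 → 0.0000 [wait]  node(6,6) S=412.9949 payoff=0.0000 vs cont=0.0000 → 0.0000 [wait]  ⇒ S*(6)=73.9304
t_5: node(5,0) S=62.2459 payoff=50.4841 vs cont=49.4090 → 50.4841 [stop]  node(5,1) S=87.8082 payoff=24.9218 vs cont=26.8932 → 26.8932 [wait]  node(5,2) S=123.8681 payoff=0.0000 vs cont=8.5956 → 8.5956 [wait]  node(5,3) S=174.7366 payoff=0.0000 vs cont=1.1204 → 1.1204 [wait]  node(5,4) S=246.4950 payoff=0.0000 vs cont=0.0000 → 0.0000 [wait]  node(5,5) S=347.7223 payoff=0.0000 vs cont=0.0000 → 0.0000 [wait]  ⇒ S*(5)=62.2459
t_4: node(4,0) S=73.9304 payoff=38.7996 vs cont=38.6715 → 38.7996 [stop]  node(4,1) S=104.2911 payoff=8.4389 vs cont=17.8480 → 17.8480 [wait]  node(4,2) S=147.1200 payoff=0.0000 vs cont=4.9231 → 4.9231 [wait]  node(4,3) S=207.5372 payoff=0.0000 vs cont=0.5716 → 0.5716 [wait]  node(4,4) S=292.7658 payoff=0.0000 vs cont=0.0000 → 0.0000 [wait]  ⇒ S*(4)=73.9304
t_3: node(3,0) S=87.8082 payoff=24.9218 vs cont=28.3661 → 28.3661 [wait]  node(3,1) S=123.8681 payoff=0.0000 vs cont=11.4697 → 11.4697 [wait]  node(3,2) S=174.7366 payoff=0.0000 vs cont=2.7860 → 2.7860 [wait]  node(3,3) S=246.4950 payoff=0.0000 vs cont=0.2916 → 0.2916 [wait]  ⇒ S*(3)=-
t_2: node(2,0) S=104.2911 payoff=8.4389 vs cont=19.9800 → 19.9800 [wait]  node(2,1) S=147.1200 payoff=0.0000 vs cont=7.1894 → 7.1894 [wait]  node(2,2) S=207.5372 payoff=0.0000 vs cont=1.5613 → 1.5613 [wait]  ⇒ S*(2)=-
t_1: node(1,0) S=123.8681 payoff=0.0000 vs cont=13.6459 → 13.6459 [wait]  node(1,1) S=174.7366 payoff=0.0000 vs cont=4.4176 → 4.4176 [wait]  ⇒ S*(1)=-
t_0: node(0,0) S=147.1200 payoff=0.0000 vs cont=9.0832 → 9.0832 [wait]  ⇒ S*(0)=-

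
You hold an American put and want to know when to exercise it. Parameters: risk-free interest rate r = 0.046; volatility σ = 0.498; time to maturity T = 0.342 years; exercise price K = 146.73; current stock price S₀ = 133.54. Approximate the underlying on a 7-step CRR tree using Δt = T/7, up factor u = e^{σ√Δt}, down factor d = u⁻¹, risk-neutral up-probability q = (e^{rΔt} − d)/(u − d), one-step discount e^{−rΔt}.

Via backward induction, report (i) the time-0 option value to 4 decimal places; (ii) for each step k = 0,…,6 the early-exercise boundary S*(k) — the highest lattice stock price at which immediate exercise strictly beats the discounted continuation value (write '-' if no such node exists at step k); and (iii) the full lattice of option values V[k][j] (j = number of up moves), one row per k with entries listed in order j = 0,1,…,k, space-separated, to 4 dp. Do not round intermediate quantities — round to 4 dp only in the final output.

Δt=0.04886, u=1.11636, d=0.89577, q=0.48271, disc=e^(-rΔt)=0.99776
k=7 terminal: V=max(K-S,0) → 84.9322 69.7135 50.7469 27.1094 0.0000 0.0000 0.0000 0.0000
k=6: j=0 S=68.9888 intr=77.7412 cont=77.4118 V=77.7412[EX]; j=1 S=85.9784 intr=60.7516 cont=60.4222 V=60.7516[EX]; j=2 S=107.1520 intr=39.5780 cont=39.2486 V=39.5780[EX]; j=3 S=133.5400 intr=13.1900 cont=13.9920 V=13.9920[hold]; j=4 S=166.4264 intr=0.0000 cont=0.0000 V=0.0000[hold]; j=5 S=207.4117 intr=0.0000 cont=0.0000 V=0.0000[hold]; j=6 S=258.4903 intr=0.0000 cont=0.0000 V=0.0000[hold]  S*(6)=107.1520
k=5: j=0 S=77.0165 intr=69.7135 cont=69.3841 V=69.7135[EX]; j=1 S=95.9831 intr=50.7469 cont=50.4175 V=50.7469[EX]; j=2 S=119.6206 intr=27.1094 cont=27.1663 V=27.1663[hold]; j=3 S=149.0791 intr=0.0000 cont=7.2217 V=7.2217[hold]; j=4 S=185.7923 intr=0.0000 cont=0.0000 V=0.0000[hold]; j=5 S=231.5468 intr=0.0000 cont=0.0000 V=0.0000[hold]  S*(5)=95.9831
k=4: j=0 S=85.9784 intr=60.7516 cont=60.4222 V=60.7516[EX]; j=1 S=107.1520 intr=39.5780 cont=39.2760 V=39.5780[EX]; j=2 S=133.5400 intr=13.1900 cont=17.4995 V=17.4995[hold]; j=3 S=166.4264 intr=0.0000 cont=3.7273 V=3.7273[hold]; j=4 S=207.4117 intr=0.0000 cont=0.0000 V=0.0000[hold]  S*(4)=107.1520
k=3: j=0 S=95.9831 intr=50.7469 cont=50.4175 V=50.7469[EX]; j=1 S=119.6206 intr=27.1094 cont=28.8556 V=28.8556[hold]; j=2 S=149.0791 intr=0.0000 cont=10.8272 V=10.8272[hold]; j=3 S=185.7923 intr=0.0000 cont=1.9238 V=1.9238[hold]  S*(3)=95.9831
k=2: j=0 S=107.1520 intr=39.5780 cont=40.0896 V=40.0896[hold]; j=1 S=133.5400 intr=13.1900 cont=20.1079 V=20.1079[hold]; j=2 S=166.4264 intr=0.0000 cont=6.5148 V=6.5148[hold]  S*(2)=-
k=1: j=0 S=119.6206 intr=27.1094 cont=30.3759 V=30.3759[hold]; j=1 S=149.0791 intr=0.0000 cont=13.5160 V=13.5160[hold]  S*(1)=-
k=0: j=0 S=133.5400 intr=13.1900 cont=22.1876 V=22.1876[hold]  S*(0)=-

price = 22.1876
boundary = - - - 95.9831 107.1520 95.9831 107.1520
tree:
22.1876
30.3759 13.5160
40.0896 20.1079 6.5148
50.7469 28.8556 10.8272 1.9238
60.7516 39.5780 17.4995 3.7273 0.0000
69.7135 50.7469 27.1663 7.2217 0.0000 0.0000
77.7412 60.7516 39.5780 13.9920 0.0000 0.0000 0.0000
84.9322 69.7135 50.7469 27.1094 0.0000 0.0000 0.0000 0.0000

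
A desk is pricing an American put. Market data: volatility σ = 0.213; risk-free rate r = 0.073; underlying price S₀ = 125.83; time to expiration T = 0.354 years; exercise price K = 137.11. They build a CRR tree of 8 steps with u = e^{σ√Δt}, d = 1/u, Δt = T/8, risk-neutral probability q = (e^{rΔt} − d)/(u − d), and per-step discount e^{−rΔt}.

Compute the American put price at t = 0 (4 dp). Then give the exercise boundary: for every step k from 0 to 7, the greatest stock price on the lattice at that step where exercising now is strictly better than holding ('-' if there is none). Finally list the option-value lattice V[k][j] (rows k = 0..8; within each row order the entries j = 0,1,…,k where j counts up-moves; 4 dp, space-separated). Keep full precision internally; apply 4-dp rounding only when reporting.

price = 12.1529
boundary = - 120.3165 115.0446 120.3165 115.0446 120.3165 125.8300 131.5962
tree:
12.1529
16.7935 8.0273
22.0654 11.8398 4.6259
27.1063 16.7935 7.4290 2.1172
31.9264 22.0654 11.4627 3.8238 0.5856
36.5352 27.1063 16.7935 6.7081 1.2366 0.0000
40.9421 31.9264 22.0654 11.2800 2.6112 0.0000 0.0000
45.1559 36.5352 27.1063 16.7935 5.5138 0.0000 0.0000 0.0000
49.1850 40.9421 31.9264 22.0654 11.2800 0.0000 0.0000 0.0000 0.0000

Δt=0.04425  u=1.04582  d=0.95618  q=0.52489  discount=0.99677
step 8 (expiry): payoffs max(K−S,0) = 49.1850 40.9421 31.9264 22.0654 11.2800 0.0000 0.0000 0.0000 0.0000
step 7: (k=7,j=0): S=91.9541, (K−S)⁺=45.1559, hold=44.7137 ⇒ V=45.1559 exercise | (k=7,j=1): S=100.5748, (K−S)⁺=36.5352, hold=36.0930 ⇒ V=36.5352 exercise | (k=7,j=2): S=110.0037, (K−S)⁺=27.1063, hold=26.6641 ⇒ V=27.1063 exercise | (k=7,j=3): S=120.3165, (K−S)⁺=16.7935, hold=16.3513 ⇒ V=16.7935 exercise | (k=7,j=4): S=131.5962, (K−S)⁺=5.5138, hold=5.3419 ⇒ V=5.5138 exercise | (k=7,j=5): S=143.9333, (K−S)⁺=0.0000, hold=0.0000 ⇒ V=0.0000 continue | (k=7,j=6): S=157.4270, (K−S)⁺=0.0000, hold=0.0000 ⇒ V=0.0000 continue | (k=7,j=7): S=172.1858, (K−S)⁺=0.0000, hold=0.0000 ⇒ V=0.0000 continue  boundary S*=131.5962
step 6: (k=6,j=0): S=96.1679, (K−S)⁺=40.9421, hold=40.4999 ⇒ V=40.9421 exercise | (k=6,j=1): S=105.1836, (K−S)⁺=31.9264, hold=31.4842 ⇒ V=31.9264 exercise | (k=6,j=2): S=115.0446, (K−S)⁺=22.0654, hold=21.6232 ⇒ V=22.0654 exercise | (k=6,j=3): S=125.8300, (K−S)⁺=11.2800, hold=10.8378 ⇒ V=11.2800 exercise | (k=6,j=4): S=137.6265, (K−S)⁺=0.0000, hold=2.6112 ⇒ V=2.6112 continue | (k=6,j=5): S=150.5290, (K−S)⁺=0.0000, hold=0.0000 ⇒ V=0.0000 continue | (k=6,j=6): S=164.6411, (K−S)⁺=0.0000, hold=0.0000 ⇒ V=0.0000 continue  boundary S*=125.8300
step 5: (k=5,j=0): S=100.5748, (K−S)⁺=36.5352, hold=36.0930 ⇒ V=36.5352 exercise | (k=5,j=1): S=110.0037, (K−S)⁺=27.1063, hold=26.6641 ⇒ V=27.1063 exercise | (k=5,j=2): S=120.3165, (K−S)⁺=16.7935, hold=16.3513 ⇒ V=16.7935 exercise | (k=5,j=3): S=131.5962, (K−S)⁺=5.5138, hold=6.7081 ⇒ V=6.7081 continue | (k=5,j=4): S=143.9333, (K−S)⁺=0.0000, hold=1.2366 ⇒ V=1.2366 continue | (k=5,j=5): S=157.4270, (K−S)⁺=0.0000, hold=0.0000 ⇒ V=0.0000 continue  boundary S*=120.3165
step 4: (k=4,j=0): S=105.1836, (K−S)⁺=31.9264, hold=31.4842 ⇒ V=31.9264 exercise | (k=4,j=1): S=115.0446, (K−S)⁺=22.0654, hold=21.6232 ⇒ V=22.0654 exercise | (k=4,j=2): S=125.8300, (K−S)⁺=11.2800, hold=11.4627 ⇒ V=11.4627 continue | (k=4,j=3): S=137.6265, (K−S)⁺=0.0000, hold=3.8238 ⇒ V=3.8238 continue | (k=4,j=4): S=150.5290, (K−S)⁺=0.0000, hold=0.5856 ⇒ V=0.5856 continue  boundary S*=115.0446
step 3: (k=3,j=0): S=110.0037, (K−S)⁺=27.1063, hold=26.6641 ⇒ V=27.1063 exercise | (k=3,j=1): S=120.3165, (K−S)⁺=16.7935, hold=16.4469 ⇒ V=16.7935 exercise | (k=3,j=2): S=131.5962, (K−S)⁺=5.5138, hold=7.4290 ⇒ V=7.4290 continue | (k=3,j=3): S=143.9333, (K−S)⁺=0.0000, hold=2.1172 ⇒ V=2.1172 continue  boundary S*=120.3165
step 2: (k=2,j=0): S=115.0446, (K−S)⁺=22.0654, hold=21.6232 ⇒ V=22.0654 exercise | (k=2,j=1): S=125.8300, (K−S)⁺=11.2800, hold=11.8398 ⇒ V=11.8398 continue | (k=2,j=2): S=137.6265, (K−S)⁺=0.0000, hold=4.6259 ⇒ V=4.6259 continue  boundary S*=115.0446
step 1: (k=1,j=0): S=120.3165, (K−S)⁺=16.7935, hold=16.6442 ⇒ V=16.7935 exercise | (k=1,j=1): S=131.5962, (K−S)⁺=5.5138, hold=8.0273 ⇒ V=8.0273 continue  boundary S*=120.3165
step 0: (k=0,j=0): S=125.8300, (K−S)⁺=11.2800, hold=12.1529 ⇒ V=12.1529 continue  boundary S*=-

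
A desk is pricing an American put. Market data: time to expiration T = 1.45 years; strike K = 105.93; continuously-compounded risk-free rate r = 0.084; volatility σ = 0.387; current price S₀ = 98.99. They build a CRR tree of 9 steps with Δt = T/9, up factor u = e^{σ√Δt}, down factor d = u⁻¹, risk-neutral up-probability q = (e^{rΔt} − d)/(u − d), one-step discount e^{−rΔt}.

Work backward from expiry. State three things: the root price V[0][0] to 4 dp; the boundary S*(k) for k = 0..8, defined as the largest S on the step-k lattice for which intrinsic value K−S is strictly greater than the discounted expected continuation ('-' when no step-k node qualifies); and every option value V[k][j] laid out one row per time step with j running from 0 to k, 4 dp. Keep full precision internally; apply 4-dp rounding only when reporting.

price = 17.3203
boundary = - - 72.5551 62.1163 72.5551 62.1163 72.5551 62.1163 72.5551
tree:
17.3203
24.4099 10.8364
33.3749 16.2784 5.7930
43.8137 23.7222 9.4190 2.3941
52.7505 33.3749 14.8980 4.3012 0.5888
60.4016 43.8137 22.7748 7.5769 1.2054 0.0000
66.9519 52.7505 33.3749 12.9960 2.4680 0.0000 0.0000
72.5598 60.4016 43.8137 21.4546 5.0530 0.0000 0.0000 0.0000
77.3609 66.9519 52.7505 33.3749 10.3457 0.0000 0.0000 0.0000 0.0000
81.4712 72.5598 60.4016 43.8137 21.1820 0.0000 0.0000 0.0000 0.0000 0.0000

params: Δt=0.16111 u=1.16805 d=0.85613 q=0.50493 e^(-rΔt)=0.98656
t_9 payoffs: 81.4712 72.5598 60.4016 43.8137 21.1820 0.0000 0.0000 0.0000 0.0000 0.0000
t_8: node(8,0) S=28.5691 payoff=77.3609 vs cont=75.9370 → 77.3609 [stop]  node(8,1) S=38.9781 payoff=66.9519 vs cont=65.5280 → 66.9519 [stop]  node(8,2) S=53.1795 payoff=52.7505 vs cont=51.3266 → 52.7505 [stop]  node(8,3) S=72.5551 payoff=33.3749 vs cont=31.9510 → 33.3749 [stop]  node(8,4) S=98.9900 payoff=6.9400 vs cont=10.3457 → 10.3457 [wait]  node(8,5) S=135.0563 payoff=0.0000 vs cont=0.0000 → 0.0000 [wait]  node(8,6) S=184.2632 payoff=0.0000 vs cont=0.0000 → 0.0000 [wait]  node(8,7) S=251.3982 payoff=0.0000 vs cont=0.0000 → 0.0000 [wait]  node(8,8) S=342.9935 payoff=0.0000 vs cont=0.0000 → 0.0000 [wait]  ⇒ S*(8)=72.5551
t_7: node(7,0) S=33.3702 payoff=72.5598 vs cont=71.1359 → 72.5598 [stop]  node(7,1) S=45.5284 payoff=60.4016 vs cont=58.9777 → 60.4016 [stop]  node(7,2) S=62.1163 payoff=43.8137 vs cont=42.3897 → 43.8137 [stop]  node(7,3) S=84.7480 payoff=21.1820 vs cont=21.4546 → 21.4546 [wait]  node(7,4) S=115.6254 payoff=0.0000 vs cont=5.0530 → 5.0530 [wait]  node(7,5) S=157.7527 payoff=0.0000 vs cont=0.0000 → 0.0000 [wait]  node(7,6) S=215.2288 payoff=0.0000 vs cont=0.0000 → 0.0000 [wait]  node(7,7) S=293.6460 payoff=0.0000 vs cont=0.0000 → 0.0000 [wait]  ⇒ S*(7)=62.1163
t_6: node(6,0) S=38.9781 payoff=66.9519 vs cont=65.5280 → 66.9519 [stop]  node(6,1) S=53.1795 payoff=52.7505 vs cont=51.3266 → 52.7505 [stop]  node(6,2) S=72.5551 payoff=33.3749 vs cont=32.0868 → 33.3749 [stop]  node(6,3) S=98.9900 payoff=6.9400 vs cont=12.9960 → 12.9960 [wait]  node(6,4) S=135.0563 payoff=0.0000 vs cont=2.4680 → 2.4680 [wait]  node(6,5) S=184.2632 payoff=0.0000 vs cont=0.0000 → 0.0000 [wait]  node(6,6) S=251.3982 payoff=0.0000 vs cont=0.0000 → 0.0000 [wait]  ⇒ S*(6)=72.5551
t_5: node(5,0) S=45.5284 payoff=60.4016 vs cont=58.9777 → 60.4016 [stop]  node(5,1) S=62.1163 payoff=43.8137 vs cont=42.3897 → 43.8137 [stop]  node(5,2) S=84.7480 payoff=21.1820 vs cont=22.7748 → 22.7748 [wait]  node(5,3) S=115.6254 payoff=0.0000 vs cont=7.5769 → 7.5769 [wait]  node(5,4) S=157.7527 payoff=0.0000 vs cont=1.2054 → 1.2054 [wait]  node(5,5) S=215.2288 payoff=0.0000 vs cont=0.0000 → 0.0000 [wait]  ⇒ S*(5)=62.1163
t_4: node(4,0) S=53.1795 payoff=52.7505 vs cont=51.3266 → 52.7505 [stop]  node(4,1) S=72.5551 payoff=33.3749 vs cont=32.7444 → 33.3749 [stop]  node(4,2) S=98.9900 payoff=6.9400 vs cont=14.8980 → 14.8980 [wait]  node(4,3) S=135.0563 payoff=0.0000 vs cont=4.3012 → 4.3012 [wait]  node(4,4) S=184.2632 payoff=0.0000 vs cont=0.5888 → 0.5888 [wait]  ⇒ S*(4)=72.5551
t_3: node(3,0) S=62.1163 payoff=43.8137 vs cont=42.3897 → 43.8137 [stop]  node(3,1) S=84.7480 payoff=21.1820 vs cont=23.7222 → 23.7222 [wait]  node(3,2) S=115.6254 payoff=0.0000 vs cont=9.4190 → 9.4190 [wait]  node(3,3) S=157.7527 payoff=0.0000 vs cont=2.3941 → 2.3941 [wait]  ⇒ S*(3)=62.1163
t_2: node(2,0) S=72.5551 payoff=33.3749 vs cont=33.2164 → 33.3749 [stop]  node(2,1) S=98.9900 payoff=6.9400 vs cont=16.2784 → 16.2784 [wait]  node(2,2) S=135.0563 payoff=0.0000 vs cont=5.7930 → 5.7930 [wait]  ⇒ S*(2)=72.5551
t_1: node(1,0) S=84.7480 payoff=21.1820 vs cont=24.4099 → 24.4099 [wait]  node(1,1) S=115.6254 payoff=0.0000 vs cont=10.8364 → 10.8364 [wait]  ⇒ S*(1)=-
t_0: node(0,0) S=98.9900 payoff=6.9400 vs cont=17.3203 → 17.3203 [wait]  ⇒ S*(0)=-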